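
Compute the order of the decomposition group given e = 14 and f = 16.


|D_P| = e * f
= 14 * 16
= 224

224


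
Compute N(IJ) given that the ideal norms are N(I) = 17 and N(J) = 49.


N(IJ) = N(I) * N(J)
= 17 * 49
= 833

833


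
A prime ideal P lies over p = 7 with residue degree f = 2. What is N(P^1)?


N(P^a) = p^(a*f)
= 7^(1*2)
= 7^2
= 49

49


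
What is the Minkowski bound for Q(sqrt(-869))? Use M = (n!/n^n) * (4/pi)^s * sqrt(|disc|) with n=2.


d = -869, d mod 4 = 3, so disc(K) = 4d = -3476; |disc(K)| = 3476
Imaginary quadratic field, so n = 2, s = r2 = 1, r1 = 0
M = (n!/n^n) * (4/pi)^s * sqrt(|disc(K)|) = (2!/2^2) * (4/pi)^1 * sqrt(3476)
= 0.5 * 1.273240 * 58.957612
= 37.5336

37.5336


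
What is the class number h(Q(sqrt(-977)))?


K = Q(sqrt(-977)). d mod 4 = 3, so D = disc(K) = 4d = -3908
h(K) equals the number of primitive reduced positive-definite forms (a, b, c) = a*x^2 + b*x*y + c*y^2 with b^2 - 4ac = D,
where reduced means |b| <= a <= c, with b >= 0 whenever |b| = a or a = c, and primitive means gcd(a, b, c) = 1.
Reduced forces 3a^2 <= |D| = 3908, so 1 <= a <= 36; b must have the parity of D, and c = (b^2 - D)/(4a) must be an integer >= a.
Enumerate a = 1..36, b in [-a, a]:
  a=1: (1, 0, 977)  [1]
  a=2: (2, 2, 489)  [1]
  a=3: (3, -2, 326), (3, 2, 326)  [2]
  a=4..5: none
  a=6: (6, -2, 163), (6, 2, 163)  [2]
  a=7..8: none
  a=9: (9, -4, 109), (9, 4, 109)  [2]
  a=10..16: none
  a=17: (17, -6, 58), (17, 6, 58)  [2]
  a=18: (18, -14, 57), (18, 14, 57)  [2]
  a=19: (19, -14, 54), (19, 14, 54)  [2]
  a=20..22: none
  a=23: (23, -18, 46), (23, 18, 46)  [2]
  a=24..26: none
  a=27: (27, -14, 38), (27, 14, 38)  [2]
  a=28: none
  a=29: (29, -6, 34), (29, 6, 34)  [2]
  a=30..36: none
Total reduced forms: 1 + 1 + 2 + 2 + 2 + 2 + 2 + 2 + 2 + 2 + 2 = 20
h = 20

20


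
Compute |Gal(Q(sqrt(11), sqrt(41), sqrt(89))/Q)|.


The 3 square roots of distinct primes are multiplicatively independent over Q,
so [K:Q] = 2^3 and Gal(K/Q) is isomorphic to (Z/2Z)^3.
|Gal| = 2^3 = 8

8


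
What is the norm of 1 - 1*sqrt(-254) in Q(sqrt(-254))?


N(a + b*sqrt(d)) = a^2 - d*b^2
= (1)^2 - (-254)*(-1)^2
= 1 + 254
= 255

255


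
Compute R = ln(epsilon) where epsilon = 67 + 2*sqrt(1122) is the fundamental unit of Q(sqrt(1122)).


epsilon = 67 + 2*sqrt(1122)
= 133.9925
R = ln(133.9925)
= 4.8978

4.8978


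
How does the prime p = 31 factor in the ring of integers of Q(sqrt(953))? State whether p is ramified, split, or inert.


K = Q(sqrt(953)). Since d mod 4 = 1, disc(K) = 953.
Check p | disc: 953 mod 31 = 23.
p does not divide disc. Compute Legendre symbol (d/p):
23^((31-1)/2) mod 31 = -1
(d/p) = -1, so p is inert: (p) stays prime with e=1, f=2, g=1.
Therefore p is inert.

inert


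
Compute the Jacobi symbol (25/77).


Compute (25/77) via quadratic reciprocity:
  reciprocity: (25/77) -> +(77/25)
  reduce: (2/25)
  pull out 2: (2/25) = +1  (since 25 mod 8 = 1)
  (1/25) = 1
Product of signs = 1

1


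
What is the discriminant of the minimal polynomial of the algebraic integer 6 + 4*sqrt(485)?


The element 6 + 4*sqrt(485) has minimal polynomial:
x^2 - 12*x - 7724
Discriminant = (-12)^2 - 4*(-7724)
= 144 + 30896
= 31040

31040


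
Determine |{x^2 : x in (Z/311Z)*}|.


For prime p, the number of non-zero quadratic residues is (p-1)/2.
= (311-1)/2
= 155

155


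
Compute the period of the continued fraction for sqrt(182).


Run the CF algorithm for sqrt(182).
a_0 = floor(sqrt(182)) = 13; set m_0=0, q_0=1.
Recurrence: m' = q*a - m,  q' = (d - m'^2)/q,  a' = floor((a_0 + m')/q').
  step 1: m=13, q=13, a=2
  step 2: m=13, q=1, a=26
a_2 = 2*a_0 = 26, so the period closes here.
sqrt(182) = [13; 2, 26]
Period length = 2

2


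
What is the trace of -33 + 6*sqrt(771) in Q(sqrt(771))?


Tr(a + b*sqrt(d)) = (a + b*sqrt(d)) + (a - b*sqrt(d)) = 2a
= 2 * (-33)
= -66

-66


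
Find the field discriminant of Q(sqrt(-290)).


For K = Q(sqrt(d)) with d squarefree: disc(K) = d if d = 1 mod 4, and disc(K) = 4d if d = 2 or 3 mod 4.
Here d = -290, and d mod 4 = 2.
d = 2 mod 4, not 1 (O_K = Z[sqrt(d)]), so disc(K) = 4d = 4 * (-290) = -1160

-1160


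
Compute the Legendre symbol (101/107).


p = 107 is prime, so compute (101/107) with the reciprocity algorithm (Jacobi-symbol steps: pull out 2s via (2/n), flip via reciprocity, reduce):
  reciprocity: (101/107) -> +(107/101)
  reduce: (6/101)
  pull out 2: (2/101) = -1  (since 101 mod 8 = 5)
  reciprocity: (3/101) -> +(101/3)
  reduce: (2/3)
  pull out 2: (2/3) = -1  (since 3 mod 8 = 3)
  (1/3) = 1
Product of signs = 1
(101/107) = 1

1


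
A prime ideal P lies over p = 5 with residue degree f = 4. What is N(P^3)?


N(P^a) = p^(a*f)
= 5^(3*4)
= 5^12
= 244140625

244140625


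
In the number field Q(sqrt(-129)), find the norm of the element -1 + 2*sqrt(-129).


N(a + b*sqrt(d)) = a^2 - d*b^2
= (-1)^2 - (-129)*(2)^2
= 1 + 516
= 517

517


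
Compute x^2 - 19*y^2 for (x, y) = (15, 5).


x^2 - d*y^2
= 15^2 - 19*5^2
= 225 - 475
= -250

-250


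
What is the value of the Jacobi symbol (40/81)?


Compute (40/81) via quadratic reciprocity:
  pull out 2: (2/81) = +1  (since 81 mod 8 = 1)
  pull out 2: (2/81) = +1  (since 81 mod 8 = 1)
  pull out 2: (2/81) = +1  (since 81 mod 8 = 1)
  reciprocity: (5/81) -> +(81/5)
  reduce: (1/5)
  (1/5) = 1
Product of signs = 1

1


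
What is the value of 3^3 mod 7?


p = 7 is prime and the exponent is (p-1)/2 = 3, so by Euler's criterion 3^3 = (3/7) = +1 or -1 mod 7.
Compute by square-and-multiply:
  3 = 2 + 1 (binary 11)
  Repeated squaring mod 7: 3^1 = 3, 3^2 = 2
  3^3 = 3^2 * 3^1 = 2 * 3 mod 7
    2 * 3 = 6 = 6 mod 7
  3^3 = 6 mod 7
Result 6 = p - 1 = -1 mod 7: 3 is a quadratic non-residue mod 7. As a residue in [0, p-1] the value is 6.
3^3 mod 7 = 6

6


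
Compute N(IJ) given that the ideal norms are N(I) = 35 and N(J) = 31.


N(IJ) = N(I) * N(J)
= 35 * 31
= 1085

1085


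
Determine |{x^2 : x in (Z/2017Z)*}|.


For prime p, the number of non-zero quadratic residues is (p-1)/2.
= (2017-1)/2
= 1008

1008


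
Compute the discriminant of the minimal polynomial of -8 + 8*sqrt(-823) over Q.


The element -8 + 8*sqrt(-823) has minimal polynomial:
x^2 + 16*x + 52736
Discriminant = (16)^2 - 4*(52736)
= 256 - 210944
= -210688

-210688


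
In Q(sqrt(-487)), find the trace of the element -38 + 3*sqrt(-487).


Tr(a + b*sqrt(d)) = (a + b*sqrt(d)) + (a - b*sqrt(d)) = 2a
= 2 * (-38)
= -76

-76


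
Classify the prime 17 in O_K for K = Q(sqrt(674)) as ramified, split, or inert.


K = Q(sqrt(674)). Since d mod 4 = 2, disc(K) = 2696.
Check p | disc: 2696 mod 17 = 10.
p does not divide disc. Compute Legendre symbol (d/p):
11^((17-1)/2) mod 17 = -1
(d/p) = -1, so p is inert: (p) stays prime with e=1, f=2, g=1.
Therefore p is inert.

inert


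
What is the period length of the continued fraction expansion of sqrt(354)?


Run the CF algorithm for sqrt(354).
a_0 = floor(sqrt(354)) = 18; set m_0=0, q_0=1.
Recurrence: m' = q*a - m,  q' = (d - m'^2)/q,  a' = floor((a_0 + m')/q').
  step 1: m=18, q=30, a=1
  step 2: m=12, q=7, a=4
  step 3: m=16, q=14, a=2
  step 4: m=12, q=15, a=2
  step 5: m=18, q=2, a=18
  step 6: m=18, q=15, a=2
  step 7: m=12, q=14, a=2
  step 8: m=16, q=7, a=4
  step 9: m=12, q=30, a=1
  step 10: m=18, q=1, a=36
a_10 = 2*a_0 = 36, so the period closes here.
sqrt(354) = [18; 1, 4, 2, 2, 18, 2, 2, 4, 1, 36]
Period length = 10

10


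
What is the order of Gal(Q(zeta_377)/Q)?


|Gal(Q(zeta_377)/Q)| = phi(377)
= 336

336


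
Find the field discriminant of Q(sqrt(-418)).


For K = Q(sqrt(d)) with d squarefree: disc(K) = d if d = 1 mod 4, and disc(K) = 4d if d = 2 or 3 mod 4.
Here d = -418, and d mod 4 = 2.
d = 2 mod 4, not 1 (O_K = Z[sqrt(d)]), so disc(K) = 4d = 4 * (-418) = -1672

-1672


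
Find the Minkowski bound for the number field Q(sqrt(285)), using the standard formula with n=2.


d = 285, d mod 4 = 1, so disc(K) = d = 285; |disc(K)| = 285
Real quadratic field, so n = 2, s = r2 = 0, r1 = 2
M = (n!/n^n) * (4/pi)^s * sqrt(|disc(K)|) = (2!/2^2) * (4/pi)^0 * sqrt(285)
= 0.5 * 1.000000 * 16.881943
= 8.4410

8.4410


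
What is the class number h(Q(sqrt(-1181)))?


K = Q(sqrt(-1181)). d mod 4 = 3, so D = disc(K) = 4d = -4724
h(K) equals the number of primitive reduced positive-definite forms (a, b, c) = a*x^2 + b*x*y + c*y^2 with b^2 - 4ac = D,
where reduced means |b| <= a <= c, with b >= 0 whenever |b| = a or a = c, and primitive means gcd(a, b, c) = 1.
Reduced forces 3a^2 <= |D| = 4724, so 1 <= a <= 39; b must have the parity of D, and c = (b^2 - D)/(4a) must be an integer >= a.
Enumerate a = 1..39, b in [-a, a]:
  a=1: (1, 0, 1181)  [1]
  a=2: (2, 2, 591)  [1]
  a=3: (3, -2, 394), (3, 2, 394)  [2]
  a=4: none
  a=5: (5, -4, 237), (5, 4, 237)  [2]
  a=6: (6, -2, 197), (6, 2, 197)  [2]
  a=7: (7, -6, 170), (7, 6, 170)  [2]
  a=8: none
  a=9: (9, -8, 133), (9, 8, 133)  [2]
  a=10: (10, -6, 119), (10, 6, 119)  [2]
  a=11..13: none
  a=14: (14, -6, 85), (14, 6, 85)  [2]
  a=15: (15, -14, 82), (15, -4, 79), (15, 4, 79), (15, 14, 82)  [4]
  a=16: none
  a=17: (17, -6, 70), (17, 6, 70)  [2]
  a=18: (18, -10, 67), (18, 10, 67)  [2]
  a=19: (19, -8, 63), (19, 8, 63)  [2]
  a=20: none
  a=21: (21, -20, 61), (21, -8, 57), (21, 8, 57), (21, 20, 61)  [4]
  a=22..24: none
  a=25: (25, -24, 53), (25, 24, 53)  [2]
  a=26: none
  a=27: (27, -26, 50), (27, 26, 50)  [2]
  a=28..29: none
  a=30: (30, -26, 45), (30, -14, 41), (30, 14, 41), (30, 26, 45)  [4]
  a=31: (31, -22, 42), (31, 22, 42)  [2]
  a=32..33: none
  a=34: (34, -6, 35), (34, 6, 35)  [2]
  a=35: (35, -34, 42), (35, 34, 42)  [2]
  a=36: none
  a=37: (37, -30, 38), (37, 30, 38)  [2]
  a=38..39: none
Total reduced forms: 1 + 1 + 2 + 2 + 2 + 2 + 2 + 2 + 2 + 4 + 2 + 2 + 2 + 4 + 2 + 2 + 4 + 2 + 2 + 2 + 2 = 46
h = 46

46


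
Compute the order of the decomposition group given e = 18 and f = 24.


|D_P| = e * f
= 18 * 24
= 432

432


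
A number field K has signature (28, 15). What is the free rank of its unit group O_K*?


By Dirichlet's unit theorem:
rank = r1 + r2 - 1
= 28 + 15 - 1
= 42

42


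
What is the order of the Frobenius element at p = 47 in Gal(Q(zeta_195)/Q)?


The Frobenius at p in Gal(Q(zeta_n)/Q) = (Z/nZ)* is the class of p, so its order is ord_195(47), the smallest k >= 1 with 47^k = 1 mod 195.
n = 195 = 3 * 5 * 13, phi(195) = 96; the order divides phi(n).
Divisors of 96: 1, 2, 3, 4, 6, 8, 12, 16, 24, 32, 48, 96
Repeated squaring mod 195: 47^1 = 47, 47^2 = 64, 47^4 = 1, 47^8 = 1, 47^16 = 1, 47^32 = 1, 47^64 = 1
Test divisors in increasing order:
  k=1: 47^1 = 47 mod 195
  k=2: 47^2 = 64 mod 195
  k=3: 47^3 = 64 * 47 = 83 mod 195
  k=4: 47^4 = 1 mod 195  <- first divisor giving 1
Order = 4

4


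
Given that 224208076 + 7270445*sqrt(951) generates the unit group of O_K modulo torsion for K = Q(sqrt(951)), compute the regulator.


epsilon = 224208076 + 7270445*sqrt(951)
= 4.4842e+08
R = ln(4.4842e+08)
= 19.9212

19.9212


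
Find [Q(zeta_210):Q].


The degree equals Euler's totient phi(210).
210 = 2 * 3 * 5 * 7
phi(210) = 48

48


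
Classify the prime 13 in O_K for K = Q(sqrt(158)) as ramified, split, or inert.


K = Q(sqrt(158)). Since d mod 4 = 2, disc(K) = 632.
Check p | disc: 632 mod 13 = 8.
p does not divide disc. Compute Legendre symbol (d/p):
2^((13-1)/2) mod 13 = -1
(d/p) = -1, so p is inert: (p) stays prime with e=1, f=2, g=1.
Therefore p is inert.

inert


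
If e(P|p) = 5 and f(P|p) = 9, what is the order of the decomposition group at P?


|D_P| = e * f
= 5 * 9
= 45

45


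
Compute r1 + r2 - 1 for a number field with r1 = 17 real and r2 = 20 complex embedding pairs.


By Dirichlet's unit theorem:
rank = r1 + r2 - 1
= 17 + 20 - 1
= 36

36


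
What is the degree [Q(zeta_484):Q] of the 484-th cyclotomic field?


The degree equals Euler's totient phi(484).
484 = 2^2 * 11^2
phi(484) = 220

220


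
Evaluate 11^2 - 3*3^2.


x^2 - d*y^2
= 11^2 - 3*3^2
= 121 - 27
= 94

94


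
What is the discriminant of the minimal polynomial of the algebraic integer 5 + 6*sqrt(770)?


The element 5 + 6*sqrt(770) has minimal polynomial:
x^2 - 10*x - 27695
Discriminant = (-10)^2 - 4*(-27695)
= 100 + 110780
= 110880

110880


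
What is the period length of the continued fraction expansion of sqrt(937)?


Run the CF algorithm for sqrt(937).
a_0 = floor(sqrt(937)) = 30; set m_0=0, q_0=1.
Recurrence: m' = q*a - m,  q' = (d - m'^2)/q,  a' = floor((a_0 + m')/q').
  step 1: m=30, q=37, a=1
  step 2: m=7, q=24, a=1
  step 3: m=17, q=27, a=1
  step 4: m=10, q=31, a=1
  step 5: m=21, q=16, a=3
  step 6: m=27, q=13, a=4
  step 7: m=25, q=24, a=2
  step 8: m=23, q=17, a=3
  step 9: m=28, q=9, a=6
  step 10: m=26, q=29, a=1
  step 11: m=3, q=32, a=1
  step 12: m=29, q=3, a=19
  step 13: m=28, q=51, a=1
  step 14: m=23, q=8, a=6
  step 15: m=25, q=39, a=1
  step 16: m=14, q=19, a=2
  step 17: m=24, q=19, a=2
  step 18: m=14, q=39, a=1
  step 19: m=25, q=8, a=6
  step 20: m=23, q=51, a=1
  step 21: m=28, q=3, a=19
  step 22: m=29, q=32, a=1
  step 23: m=3, q=29, a=1
  step 24: m=26, q=9, a=6
  step 25: m=28, q=17, a=3
  step 26: m=23, q=24, a=2
  step 27: m=25, q=13, a=4
  step 28: m=27, q=16, a=3
  step 29: m=21, q=31, a=1
  step 30: m=10, q=27, a=1
  step 31: m=17, q=24, a=1
  step 32: m=7, q=37, a=1
  step 33: m=30, q=1, a=60
a_33 = 2*a_0 = 60, so the period closes here.
sqrt(937) = [30; 1, 1, 1, 1, 3, 4, 2, 3, 6, 1, 1, 19, 1, 6, 1, 2, 2, 1, 6, 1, 19, 1, 1, 6, 3, 2, 4, 3, 1, 1, 1, 1, 60]
Period length = 33

33


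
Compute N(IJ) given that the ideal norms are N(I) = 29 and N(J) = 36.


N(IJ) = N(I) * N(J)
= 29 * 36
= 1044

1044


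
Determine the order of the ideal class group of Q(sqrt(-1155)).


K = Q(sqrt(-1155)). d mod 4 = 1, so D = disc(K) = d = -1155
h(K) equals the number of primitive reduced positive-definite forms (a, b, c) = a*x^2 + b*x*y + c*y^2 with b^2 - 4ac = D,
where reduced means |b| <= a <= c, with b >= 0 whenever |b| = a or a = c, and primitive means gcd(a, b, c) = 1.
Reduced forces 3a^2 <= |D| = 1155, so 1 <= a <= 19; b must have the parity of D, and c = (b^2 - D)/(4a) must be an integer >= a.
Enumerate a = 1..19, b in [-a, a]:
  a=1: (1, 1, 289)  [1]
  a=2: none
  a=3: (3, 3, 97)  [1]
  a=4: none
  a=5: (5, 5, 59)  [1]
  a=6: none
  a=7: (7, 7, 43)  [1]
  a=8..10: none
  a=11: (11, 11, 29)  [1]
  a=12..14: none
  a=15: (15, 15, 23)  [1]
  a=16: none
  a=17: (17, 1, 17)  [1]
  a=18: none
  a=19: (19, 17, 19)  [1]
Total reduced forms: 1 + 1 + 1 + 1 + 1 + 1 + 1 + 1 = 8
h = 8

8


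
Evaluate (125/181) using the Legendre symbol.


p = 181 is prime, so compute (125/181) with the reciprocity algorithm (Jacobi-symbol steps: pull out 2s via (2/n), flip via reciprocity, reduce):
  reciprocity: (125/181) -> +(181/125)
  reduce: (56/125)
  pull out 2: (2/125) = -1  (since 125 mod 8 = 5)
  pull out 2: (2/125) = -1  (since 125 mod 8 = 5)
  pull out 2: (2/125) = -1  (since 125 mod 8 = 5)
  reciprocity: (7/125) -> +(125/7)
  reduce: (6/7)
  pull out 2: (2/7) = +1  (since 7 mod 8 = 7)
  reciprocity: (3/7) -> -(7/3)
  reduce: (1/3)
  (1/3) = 1
Product of signs = 1
(125/181) = 1

1


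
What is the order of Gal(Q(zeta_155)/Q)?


|Gal(Q(zeta_155)/Q)| = phi(155)
= 120

120


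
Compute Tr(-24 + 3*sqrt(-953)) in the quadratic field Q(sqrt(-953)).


Tr(a + b*sqrt(d)) = (a + b*sqrt(d)) + (a - b*sqrt(d)) = 2a
= 2 * (-24)
= -48

-48


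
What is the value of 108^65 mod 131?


p = 131 is prime and the exponent is (p-1)/2 = 65, so by Euler's criterion 108^65 = (108/131) = +1 or -1 mod 131.
Compute by square-and-multiply:
  65 = 64 + 1 (binary 1000001)
  Repeated squaring mod 131: 108^1 = 108, 108^2 = 5, 108^4 = 25, 108^8 = 101, 108^16 = 114, 108^32 = 27, 108^64 = 74
  108^65 = 108^64 * 108^1 = 74 * 108 mod 131
    74 * 108 = 7992 = 1 mod 131
  108^65 = 1 mod 131
Result 1: 108 is a quadratic residue mod 131.
108^65 mod 131 = 1

1


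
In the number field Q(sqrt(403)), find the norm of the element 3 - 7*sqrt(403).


N(a + b*sqrt(d)) = a^2 - d*b^2
= (3)^2 - (403)*(-7)^2
= 9 - 19747
= -19738

-19738


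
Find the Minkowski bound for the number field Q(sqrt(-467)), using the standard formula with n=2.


d = -467, d mod 4 = 1, so disc(K) = d = -467; |disc(K)| = 467
Imaginary quadratic field, so n = 2, s = r2 = 1, r1 = 0
M = (n!/n^n) * (4/pi)^s * sqrt(|disc(K)|) = (2!/2^2) * (4/pi)^1 * sqrt(467)
= 0.5 * 1.273240 * 21.610183
= 13.7575

13.7575


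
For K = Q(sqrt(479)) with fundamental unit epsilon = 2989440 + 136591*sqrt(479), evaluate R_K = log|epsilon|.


epsilon = 2989440 + 136591*sqrt(479)
= 5.9789e+06
R = ln(5.9789e+06)
= 15.6037

15.6037


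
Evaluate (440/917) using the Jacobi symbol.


Compute (440/917) via quadratic reciprocity:
  pull out 2: (2/917) = -1  (since 917 mod 8 = 5)
  pull out 2: (2/917) = -1  (since 917 mod 8 = 5)
  pull out 2: (2/917) = -1  (since 917 mod 8 = 5)
  reciprocity: (55/917) -> +(917/55)
  reduce: (37/55)
  reciprocity: (37/55) -> +(55/37)
  reduce: (18/37)
  pull out 2: (2/37) = -1  (since 37 mod 8 = 5)
  reciprocity: (9/37) -> +(37/9)
  reduce: (1/9)
  (1/9) = 1
Product of signs = 1

1


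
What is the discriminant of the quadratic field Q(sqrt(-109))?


For K = Q(sqrt(d)) with d squarefree: disc(K) = d if d = 1 mod 4, and disc(K) = 4d if d = 2 or 3 mod 4.
Here d = -109, and d mod 4 = 3.
d = 3 mod 4, not 1 (O_K = Z[sqrt(d)]), so disc(K) = 4d = 4 * (-109) = -436

-436


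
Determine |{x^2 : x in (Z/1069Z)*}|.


For prime p, the number of non-zero quadratic residues is (p-1)/2.
= (1069-1)/2
= 534

534


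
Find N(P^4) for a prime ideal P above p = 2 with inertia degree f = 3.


N(P^a) = p^(a*f)
= 2^(4*3)
= 2^12
= 4096

4096


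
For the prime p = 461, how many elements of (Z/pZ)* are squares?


For prime p, the number of non-zero quadratic residues is (p-1)/2.
= (461-1)/2
= 230

230


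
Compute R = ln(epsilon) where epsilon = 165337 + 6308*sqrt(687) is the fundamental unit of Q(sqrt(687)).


epsilon = 165337 + 6308*sqrt(687)
= 330674.0000
R = ln(330674.0000)
= 12.7089

12.7089


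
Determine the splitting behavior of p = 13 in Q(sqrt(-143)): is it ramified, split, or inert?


K = Q(sqrt(-143)). Since d mod 4 = 1, disc(K) = -143.
Check p | disc: -143 mod 13 = 0.
p divides disc, so p ramifies: (p) = P^2 with e=2, f=1, g=1.
Therefore p is ramified.

ramified


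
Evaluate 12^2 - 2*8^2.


x^2 - d*y^2
= 12^2 - 2*8^2
= 144 - 128
= 16

16


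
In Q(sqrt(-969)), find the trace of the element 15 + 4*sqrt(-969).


Tr(a + b*sqrt(d)) = (a + b*sqrt(d)) + (a - b*sqrt(d)) = 2a
= 2 * (15)
= 30

30


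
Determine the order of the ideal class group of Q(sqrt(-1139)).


K = Q(sqrt(-1139)). d mod 4 = 1, so D = disc(K) = d = -1139
h(K) equals the number of primitive reduced positive-definite forms (a, b, c) = a*x^2 + b*x*y + c*y^2 with b^2 - 4ac = D,
where reduced means |b| <= a <= c, with b >= 0 whenever |b| = a or a = c, and primitive means gcd(a, b, c) = 1.
Reduced forces 3a^2 <= |D| = 1139, so 1 <= a <= 19; b must have the parity of D, and c = (b^2 - D)/(4a) must be an integer >= a.
Enumerate a = 1..19, b in [-a, a]:
  a=1: (1, 1, 285)  [1]
  a=2: none
  a=3: (3, -1, 95), (3, 1, 95)  [2]
  a=4: none
  a=5: (5, -1, 57), (5, 1, 57)  [2]
  a=6: none
  a=7: (7, -3, 41), (7, 3, 41)  [2]
  a=8: none
  a=9: (9, -7, 33), (9, 7, 33)  [2]
  a=10: none
  a=11: (11, -7, 27), (11, 7, 27)  [2]
  a=12..14: none
  a=15: (15, -11, 21), (15, -1, 19), (15, 1, 19), (15, 11, 21)  [4]
  a=16: none
  a=17: (17, 17, 21)  [1]
  a=18..19: none
Total reduced forms: 1 + 2 + 2 + 2 + 2 + 2 + 4 + 1 = 16
h = 16

16


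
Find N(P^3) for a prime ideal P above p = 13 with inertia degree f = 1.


N(P^a) = p^(a*f)
= 13^(3*1)
= 13^3
= 2197

2197


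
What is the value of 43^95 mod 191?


p = 191 is prime and the exponent is (p-1)/2 = 95, so by Euler's criterion 43^95 = (43/191) = +1 or -1 mod 191.
Compute by square-and-multiply:
  95 = 64 + 16 + 8 + 4 + 2 + 1 (binary 1011111)
  Repeated squaring mod 191: 43^1 = 43, 43^2 = 130, 43^4 = 92, 43^8 = 60, 43^16 = 162, 43^32 = 77, 43^64 = 8
  43^95 = 43^64 * 43^16 * 43^8 * 43^4 * 43^2 * 43^1 = 8 * 162 * 60 * 92 * 130 * 43 mod 191
    8 * 162 = 1296 = 150 mod 191
    150 * 60 = 9000 = 23 mod 191
    23 * 92 = 2116 = 15 mod 191
    15 * 130 = 1950 = 40 mod 191
    40 * 43 = 1720 = 1 mod 191
  43^95 = 1 mod 191
Result 1: 43 is a quadratic residue mod 191.
43^95 mod 191 = 1

1


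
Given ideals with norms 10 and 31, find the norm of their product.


N(IJ) = N(I) * N(J)
= 10 * 31
= 310

310


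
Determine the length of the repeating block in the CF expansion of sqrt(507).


Run the CF algorithm for sqrt(507).
a_0 = floor(sqrt(507)) = 22; set m_0=0, q_0=1.
Recurrence: m' = q*a - m,  q' = (d - m'^2)/q,  a' = floor((a_0 + m')/q').
  step 1: m=22, q=23, a=1
  step 2: m=1, q=22, a=1
  step 3: m=21, q=3, a=14
  step 4: m=21, q=22, a=1
  step 5: m=1, q=23, a=1
  step 6: m=22, q=1, a=44
a_6 = 2*a_0 = 44, so the period closes here.
sqrt(507) = [22; 1, 1, 14, 1, 1, 44]
Period length = 6

6


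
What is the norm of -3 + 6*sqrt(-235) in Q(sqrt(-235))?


N(a + b*sqrt(d)) = a^2 - d*b^2
= (-3)^2 - (-235)*(6)^2
= 9 + 8460
= 8469

8469


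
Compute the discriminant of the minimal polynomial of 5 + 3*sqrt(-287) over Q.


The element 5 + 3*sqrt(-287) has minimal polynomial:
x^2 - 10*x + 2608
Discriminant = (-10)^2 - 4*(2608)
= 100 - 10432
= -10332

-10332


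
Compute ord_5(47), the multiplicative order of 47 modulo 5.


We want ord_5(47), the smallest k >= 1 with 47^k = 1 mod 5.
n = 5 = 5, phi(5) = 4; the order divides phi(n).
Divisors of 4: 1, 2, 4
Repeated squaring mod 5: 47^1 = 2, 47^2 = 4, 47^4 = 1
Test divisors in increasing order:
  k=1: 47^1 = 2 mod 5
  k=2: 47^2 = 4 mod 5
  k=4: 47^4 = 1 mod 5  <- first divisor giving 1
Order = 4

4


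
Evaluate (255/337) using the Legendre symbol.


p = 337 is prime, so compute (255/337) with the reciprocity algorithm (Jacobi-symbol steps: pull out 2s via (2/n), flip via reciprocity, reduce):
  reciprocity: (255/337) -> +(337/255)
  reduce: (82/255)
  pull out 2: (2/255) = +1  (since 255 mod 8 = 7)
  reciprocity: (41/255) -> +(255/41)
  reduce: (9/41)
  reciprocity: (9/41) -> +(41/9)
  reduce: (5/9)
  reciprocity: (5/9) -> +(9/5)
  reduce: (4/5)
  pull out 2: (2/5) = -1  (since 5 mod 8 = 5)
  pull out 2: (2/5) = -1  (since 5 mod 8 = 5)
  (1/5) = 1
Product of signs = 1
(255/337) = 1

1


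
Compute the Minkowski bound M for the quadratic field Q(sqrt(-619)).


d = -619, d mod 4 = 1, so disc(K) = d = -619; |disc(K)| = 619
Imaginary quadratic field, so n = 2, s = r2 = 1, r1 = 0
M = (n!/n^n) * (4/pi)^s * sqrt(|disc(K)|) = (2!/2^2) * (4/pi)^1 * sqrt(619)
= 0.5 * 1.273240 * 24.879711
= 15.8389

15.8389


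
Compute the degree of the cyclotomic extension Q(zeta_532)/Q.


The degree equals Euler's totient phi(532).
532 = 2^2 * 7 * 19
phi(532) = 216

216


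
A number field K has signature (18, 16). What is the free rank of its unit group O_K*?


By Dirichlet's unit theorem:
rank = r1 + r2 - 1
= 18 + 16 - 1
= 33

33


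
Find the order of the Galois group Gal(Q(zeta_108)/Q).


|Gal(Q(zeta_108)/Q)| = phi(108)
= 36

36


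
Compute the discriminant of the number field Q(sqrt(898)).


For K = Q(sqrt(d)) with d squarefree: disc(K) = d if d = 1 mod 4, and disc(K) = 4d if d = 2 or 3 mod 4.
Here d = 898, and d mod 4 = 2.
d = 2 mod 4, not 1 (O_K = Z[sqrt(d)]), so disc(K) = 4d = 4 * (898) = 3592

3592


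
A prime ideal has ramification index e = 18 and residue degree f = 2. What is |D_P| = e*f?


|D_P| = e * f
= 18 * 2
= 36

36


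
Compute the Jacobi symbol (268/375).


Compute (268/375) via quadratic reciprocity:
  pull out 2: (2/375) = +1  (since 375 mod 8 = 7)
  pull out 2: (2/375) = +1  (since 375 mod 8 = 7)
  reciprocity: (67/375) -> -(375/67)
  reduce: (40/67)
  pull out 2: (2/67) = -1  (since 67 mod 8 = 3)
  pull out 2: (2/67) = -1  (since 67 mod 8 = 3)
  pull out 2: (2/67) = -1  (since 67 mod 8 = 3)
  reciprocity: (5/67) -> +(67/5)
  reduce: (2/5)
  pull out 2: (2/5) = -1  (since 5 mod 8 = 5)
  (1/5) = 1
Product of signs = -1

-1


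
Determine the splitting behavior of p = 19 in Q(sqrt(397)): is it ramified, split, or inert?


K = Q(sqrt(397)). Since d mod 4 = 1, disc(K) = 397.
Check p | disc: 397 mod 19 = 17.
p does not divide disc. Compute Legendre symbol (d/p):
17^((19-1)/2) mod 19 = 1
(d/p) = 1, so p splits: (p) = P*P' with e=1, f=1, g=2.
Therefore p is split.

split


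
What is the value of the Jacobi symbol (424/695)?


Compute (424/695) via quadratic reciprocity:
  pull out 2: (2/695) = +1  (since 695 mod 8 = 7)
  pull out 2: (2/695) = +1  (since 695 mod 8 = 7)
  pull out 2: (2/695) = +1  (since 695 mod 8 = 7)
  reciprocity: (53/695) -> +(695/53)
  reduce: (6/53)
  pull out 2: (2/53) = -1  (since 53 mod 8 = 5)
  reciprocity: (3/53) -> +(53/3)
  reduce: (2/3)
  pull out 2: (2/3) = -1  (since 3 mod 8 = 3)
  (1/3) = 1
Product of signs = 1

1


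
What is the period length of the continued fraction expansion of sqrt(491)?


Run the CF algorithm for sqrt(491).
a_0 = floor(sqrt(491)) = 22; set m_0=0, q_0=1.
Recurrence: m' = q*a - m,  q' = (d - m'^2)/q,  a' = floor((a_0 + m')/q').
  step 1: m=22, q=7, a=6
  step 2: m=20, q=13, a=3
  step 3: m=19, q=10, a=4
  step 4: m=21, q=5, a=8
  step 5: m=19, q=26, a=1
  step 6: m=7, q=17, a=1
  step 7: m=10, q=23, a=1
  step 8: m=13, q=14, a=2
  step 9: m=15, q=19, a=1
  step 10: m=4, q=25, a=1
  step 11: m=21, q=2, a=21
  step 12: m=21, q=25, a=1
  step 13: m=4, q=19, a=1
  step 14: m=15, q=14, a=2
  step 15: m=13, q=23, a=1
  step 16: m=10, q=17, a=1
  step 17: m=7, q=26, a=1
  step 18: m=19, q=5, a=8
  step 19: m=21, q=10, a=4
  step 20: m=19, q=13, a=3
  step 21: m=20, q=7, a=6
  step 22: m=22, q=1, a=44
a_22 = 2*a_0 = 44, so the period closes here.
sqrt(491) = [22; 6, 3, 4, 8, 1, 1, 1, 2, 1, 1, 21, 1, 1, 2, 1, 1, 1, 8, 4, 3, 6, 44]
Period length = 22

22


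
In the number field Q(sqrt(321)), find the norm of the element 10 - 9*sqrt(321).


N(a + b*sqrt(d)) = a^2 - d*b^2
= (10)^2 - (321)*(-9)^2
= 100 - 26001
= -25901

-25901


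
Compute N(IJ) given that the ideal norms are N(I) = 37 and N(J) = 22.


N(IJ) = N(I) * N(J)
= 37 * 22
= 814

814


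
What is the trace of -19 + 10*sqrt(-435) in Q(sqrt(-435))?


Tr(a + b*sqrt(d)) = (a + b*sqrt(d)) + (a - b*sqrt(d)) = 2a
= 2 * (-19)
= -38

-38


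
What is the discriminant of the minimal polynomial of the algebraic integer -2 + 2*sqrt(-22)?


The element -2 + 2*sqrt(-22) has minimal polynomial:
x^2 + 4*x + 92
Discriminant = (4)^2 - 4*(92)
= 16 - 368
= -352

-352


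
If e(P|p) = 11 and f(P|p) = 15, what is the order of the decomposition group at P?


|D_P| = e * f
= 11 * 15
= 165

165


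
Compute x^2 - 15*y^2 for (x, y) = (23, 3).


x^2 - d*y^2
= 23^2 - 15*3^2
= 529 - 135
= 394

394


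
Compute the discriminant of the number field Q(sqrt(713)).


For K = Q(sqrt(d)) with d squarefree: disc(K) = d if d = 1 mod 4, and disc(K) = 4d if d = 2 or 3 mod 4.
Here d = 713, and d mod 4 = 1.
d = 1 mod 4 (O_K = Z[(1+sqrt(d))/2]), so disc(K) = d = 713

713


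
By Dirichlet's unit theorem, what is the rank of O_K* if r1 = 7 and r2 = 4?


By Dirichlet's unit theorem:
rank = r1 + r2 - 1
= 7 + 4 - 1
= 10

10


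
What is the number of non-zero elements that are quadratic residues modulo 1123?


For prime p, the number of non-zero quadratic residues is (p-1)/2.
= (1123-1)/2
= 561

561


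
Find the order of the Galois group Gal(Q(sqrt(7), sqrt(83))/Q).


The 2 square roots of distinct primes are multiplicatively independent over Q,
so [K:Q] = 2^2 and Gal(K/Q) is isomorphic to (Z/2Z)^2.
|Gal| = 2^2 = 4

4


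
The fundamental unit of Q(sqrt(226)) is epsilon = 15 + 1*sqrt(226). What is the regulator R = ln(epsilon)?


epsilon = 15 + 1*sqrt(226)
= 30.0333
R = ln(30.0333)
= 3.4023

3.4023


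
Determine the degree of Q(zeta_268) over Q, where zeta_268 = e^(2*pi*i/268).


The degree equals Euler's totient phi(268).
268 = 2^2 * 67
phi(268) = 132

132


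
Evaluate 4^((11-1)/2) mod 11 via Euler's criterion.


p = 11 is prime and the exponent is (p-1)/2 = 5, so by Euler's criterion 4^5 = (4/11) = +1 or -1 mod 11.
Compute by square-and-multiply:
  5 = 4 + 1 (binary 101)
  Repeated squaring mod 11: 4^1 = 4, 4^2 = 5, 4^4 = 3
  4^5 = 4^4 * 4^1 = 3 * 4 mod 11
    3 * 4 = 12 = 1 mod 11
  4^5 = 1 mod 11
Result 1: 4 is a quadratic residue mod 11.
4^5 mod 11 = 1

1


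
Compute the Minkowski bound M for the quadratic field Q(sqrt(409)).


d = 409, d mod 4 = 1, so disc(K) = d = 409; |disc(K)| = 409
Real quadratic field, so n = 2, s = r2 = 0, r1 = 2
M = (n!/n^n) * (4/pi)^s * sqrt(|disc(K)|) = (2!/2^2) * (4/pi)^0 * sqrt(409)
= 0.5 * 1.000000 * 20.223748
= 10.1119

10.1119


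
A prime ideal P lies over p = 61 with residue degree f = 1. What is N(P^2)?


N(P^a) = p^(a*f)
= 61^(2*1)
= 61^2
= 3721

3721


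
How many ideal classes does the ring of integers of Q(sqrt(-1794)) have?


K = Q(sqrt(-1794)). d mod 4 = 2, so D = disc(K) = 4d = -7176
h(K) equals the number of primitive reduced positive-definite forms (a, b, c) = a*x^2 + b*x*y + c*y^2 with b^2 - 4ac = D,
where reduced means |b| <= a <= c, with b >= 0 whenever |b| = a or a = c, and primitive means gcd(a, b, c) = 1.
Reduced forces 3a^2 <= |D| = 7176, so 1 <= a <= 48; b must have the parity of D, and c = (b^2 - D)/(4a) must be an integer >= a.
Enumerate a = 1..48, b in [-a, a]:
  a=1: (1, 0, 1794)  [1]
  a=2: (2, 0, 897)  [1]
  a=3: (3, 0, 598)  [1]
  a=4: none
  a=5: (5, -2, 359), (5, 2, 359)  [2]
  a=6: (6, 0, 299)  [1]
  a=7..9: none
  a=10: (10, -8, 181), (10, 8, 181)  [2]
  a=11..12: none
  a=13: (13, 0, 138)  [1]
  a=14: none
  a=15: (15, -12, 122), (15, 12, 122)  [2]
  a=16: none
  a=17: (17, -10, 107), (17, 10, 107)  [2]
  a=18: none
  a=19: (19, -14, 97), (19, 14, 97)  [2]
  a=20..22: none
  a=23: (23, 0, 78)  [1]
  a=24: none
  a=25: (25, -18, 75), (25, 18, 75)  [2]
  a=26: (26, 0, 69)  [1]
  a=27..28: none
  a=29: (29, -4, 62), (29, 4, 62)  [2]
  a=30: (30, -12, 61), (30, 12, 61)  [2]
  a=31: (31, -4, 58), (31, 4, 58)  [2]
  a=32..33: none
  a=34: (34, -24, 57), (34, 24, 57)  [2]
  a=35..37: none
  a=38: (38, -24, 51), (38, 24, 51)  [2]
  a=39: (39, 0, 46)  [1]
  a=40: none
  a=41: (41, -32, 50), (41, 32, 50)  [2]
  a=42..48: none
Total reduced forms: 1 + 1 + 1 + 2 + 1 + 2 + 1 + 2 + 2 + 2 + 1 + 2 + 1 + 2 + 2 + 2 + 2 + 2 + 1 + 2 = 32
h = 32

32


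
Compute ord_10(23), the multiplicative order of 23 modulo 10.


We want ord_10(23), the smallest k >= 1 with 23^k = 1 mod 10.
n = 10 = 2 * 5, phi(10) = 4; the order divides phi(n).
Divisors of 4: 1, 2, 4
Repeated squaring mod 10: 23^1 = 3, 23^2 = 9, 23^4 = 1
Test divisors in increasing order:
  k=1: 23^1 = 3 mod 10
  k=2: 23^2 = 9 mod 10
  k=4: 23^4 = 1 mod 10  <- first divisor giving 1
Order = 4

4


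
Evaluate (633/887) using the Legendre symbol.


p = 887 is prime, so compute (633/887) with the reciprocity algorithm (Jacobi-symbol steps: pull out 2s via (2/n), flip via reciprocity, reduce):
  reciprocity: (633/887) -> +(887/633)
  reduce: (254/633)
  pull out 2: (2/633) = +1  (since 633 mod 8 = 1)
  reciprocity: (127/633) -> +(633/127)
  reduce: (125/127)
  reciprocity: (125/127) -> +(127/125)
  reduce: (2/125)
  pull out 2: (2/125) = -1  (since 125 mod 8 = 5)
  (1/125) = 1
Product of signs = -1
(633/887) = -1

-1


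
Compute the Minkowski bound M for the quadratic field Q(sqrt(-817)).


d = -817, d mod 4 = 3, so disc(K) = 4d = -3268; |disc(K)| = 3268
Imaginary quadratic field, so n = 2, s = r2 = 1, r1 = 0
M = (n!/n^n) * (4/pi)^s * sqrt(|disc(K)|) = (2!/2^2) * (4/pi)^1 * sqrt(3268)
= 0.5 * 1.273240 * 57.166424
= 36.3933

36.3933


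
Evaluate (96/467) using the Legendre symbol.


p = 467 is prime, so compute (96/467) with the reciprocity algorithm (Jacobi-symbol steps: pull out 2s via (2/n), flip via reciprocity, reduce):
  pull out 2: (2/467) = -1  (since 467 mod 8 = 3)
  pull out 2: (2/467) = -1  (since 467 mod 8 = 3)
  pull out 2: (2/467) = -1  (since 467 mod 8 = 3)
  pull out 2: (2/467) = -1  (since 467 mod 8 = 3)
  pull out 2: (2/467) = -1  (since 467 mod 8 = 3)
  reciprocity: (3/467) -> -(467/3)
  reduce: (2/3)
  pull out 2: (2/3) = -1  (since 3 mod 8 = 3)
  (1/3) = 1
Product of signs = -1
(96/467) = -1

-1


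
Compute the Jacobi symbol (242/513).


Compute (242/513) via quadratic reciprocity:
  pull out 2: (2/513) = +1  (since 513 mod 8 = 1)
  reciprocity: (121/513) -> +(513/121)
  reduce: (29/121)
  reciprocity: (29/121) -> +(121/29)
  reduce: (5/29)
  reciprocity: (5/29) -> +(29/5)
  reduce: (4/5)
  pull out 2: (2/5) = -1  (since 5 mod 8 = 5)
  pull out 2: (2/5) = -1  (since 5 mod 8 = 5)
  (1/5) = 1
Product of signs = 1

1


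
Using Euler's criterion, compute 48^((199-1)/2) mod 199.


p = 199 is prime and the exponent is (p-1)/2 = 99, so by Euler's criterion 48^99 = (48/199) = +1 or -1 mod 199.
Compute by square-and-multiply:
  99 = 64 + 32 + 2 + 1 (binary 1100011)
  Repeated squaring mod 199: 48^1 = 48, 48^2 = 115, 48^4 = 91, 48^8 = 122, 48^16 = 158, 48^32 = 89, 48^64 = 160
  48^99 = 48^64 * 48^32 * 48^2 * 48^1 = 160 * 89 * 115 * 48 mod 199
    160 * 89 = 14240 = 111 mod 199
    111 * 115 = 12765 = 29 mod 199
    29 * 48 = 1392 = 198 mod 199
  48^99 = 198 mod 199
Result 198 = p - 1 = -1 mod 199: 48 is a quadratic non-residue mod 199. As a residue in [0, p-1] the value is 198.
48^99 mod 199 = 198

198


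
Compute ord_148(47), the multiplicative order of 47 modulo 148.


We want ord_148(47), the smallest k >= 1 with 47^k = 1 mod 148.
n = 148 = 2^2 * 37, phi(148) = 72; the order divides phi(n).
Divisors of 72: 1, 2, 3, 4, 6, 8, 9, 12, 18, 24, 36, 72
Repeated squaring mod 148: 47^1 = 47, 47^2 = 137, 47^4 = 121, 47^8 = 137, 47^16 = 121, 47^32 = 137, 47^64 = 121
Test divisors in increasing order:
  k=1: 47^1 = 47 mod 148
  k=2: 47^2 = 137 mod 148
  k=3: 47^3 = 137 * 47 = 75 mod 148
  k=4: 47^4 = 121 mod 148
  k=6: 47^6 = 121 * 137 = 1 mod 148  <- first divisor giving 1
Order = 6

6


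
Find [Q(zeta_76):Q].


The degree equals Euler's totient phi(76).
76 = 2^2 * 19
phi(76) = 36

36


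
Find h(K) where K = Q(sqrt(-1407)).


K = Q(sqrt(-1407)). d mod 4 = 1, so D = disc(K) = d = -1407
h(K) equals the number of primitive reduced positive-definite forms (a, b, c) = a*x^2 + b*x*y + c*y^2 with b^2 - 4ac = D,
where reduced means |b| <= a <= c, with b >= 0 whenever |b| = a or a = c, and primitive means gcd(a, b, c) = 1.
Reduced forces 3a^2 <= |D| = 1407, so 1 <= a <= 21; b must have the parity of D, and c = (b^2 - D)/(4a) must be an integer >= a.
Enumerate a = 1..21, b in [-a, a]:
  a=1: (1, 1, 352)  [1]
  a=2: (2, -1, 176), (2, 1, 176)  [2]
  a=3: (3, 3, 118)  [1]
  a=4: (4, -1, 88), (4, 1, 88)  [2]
  a=5: none
  a=6: (6, -3, 59), (6, 3, 59)  [2]
  a=7: (7, 7, 52)  [1]
  a=8: (8, -1, 44), (8, 1, 44)  [2]
  a=9..10: none
  a=11: (11, -1, 32), (11, 1, 32)  [2]
  a=12: (12, -9, 31), (12, 9, 31)  [2]
  a=13: (13, -7, 28), (13, 7, 28)  [2]
  a=14: (14, -7, 26), (14, 7, 26)  [2]
  a=15: none
  a=16: (16, -1, 22), (16, 1, 22)  [2]
  a=17: (17, -15, 24), (17, 15, 24)  [2]
  a=18..20: none
  a=21: (21, 21, 22)  [1]
Total reduced forms: 1 + 2 + 1 + 2 + 2 + 1 + 2 + 2 + 2 + 2 + 2 + 2 + 2 + 1 = 24
h = 24

24


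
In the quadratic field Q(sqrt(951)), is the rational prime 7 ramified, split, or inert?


K = Q(sqrt(951)). Since d mod 4 = 3, disc(K) = 3804.
Check p | disc: 3804 mod 7 = 3.
p does not divide disc. Compute Legendre symbol (d/p):
6^((7-1)/2) mod 7 = -1
(d/p) = -1, so p is inert: (p) stays prime with e=1, f=2, g=1.
Therefore p is inert.

inert


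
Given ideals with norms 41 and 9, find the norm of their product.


N(IJ) = N(I) * N(J)
= 41 * 9
= 369

369


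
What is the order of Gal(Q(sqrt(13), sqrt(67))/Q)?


The 2 square roots of distinct primes are multiplicatively independent over Q,
so [K:Q] = 2^2 and Gal(K/Q) is isomorphic to (Z/2Z)^2.
|Gal| = 2^2 = 4

4


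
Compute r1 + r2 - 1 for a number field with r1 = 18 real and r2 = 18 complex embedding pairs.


By Dirichlet's unit theorem:
rank = r1 + r2 - 1
= 18 + 18 - 1
= 35

35


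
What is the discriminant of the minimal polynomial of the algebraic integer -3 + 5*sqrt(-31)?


The element -3 + 5*sqrt(-31) has minimal polynomial:
x^2 + 6*x + 784
Discriminant = (6)^2 - 4*(784)
= 36 - 3136
= -3100

-3100


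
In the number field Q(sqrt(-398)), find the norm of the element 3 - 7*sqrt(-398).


N(a + b*sqrt(d)) = a^2 - d*b^2
= (3)^2 - (-398)*(-7)^2
= 9 + 19502
= 19511

19511


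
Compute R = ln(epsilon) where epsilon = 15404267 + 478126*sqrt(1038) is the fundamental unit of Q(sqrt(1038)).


epsilon = 15404267 + 478126*sqrt(1038)
= 3.0809e+07
R = ln(3.0809e+07)
= 17.2433

17.2433


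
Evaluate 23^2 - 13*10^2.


x^2 - d*y^2
= 23^2 - 13*10^2
= 529 - 1300
= -771

-771


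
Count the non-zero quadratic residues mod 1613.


For prime p, the number of non-zero quadratic residues is (p-1)/2.
= (1613-1)/2
= 806

806


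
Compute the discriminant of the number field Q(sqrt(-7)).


For K = Q(sqrt(d)) with d squarefree: disc(K) = d if d = 1 mod 4, and disc(K) = 4d if d = 2 or 3 mod 4.
Here d = -7, and d mod 4 = 1.
d = 1 mod 4 (O_K = Z[(1+sqrt(d))/2]), so disc(K) = d = -7

-7


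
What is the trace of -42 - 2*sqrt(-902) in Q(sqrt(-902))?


Tr(a + b*sqrt(d)) = (a + b*sqrt(d)) + (a - b*sqrt(d)) = 2a
= 2 * (-42)
= -84

-84


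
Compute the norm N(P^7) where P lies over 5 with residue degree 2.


N(P^a) = p^(a*f)
= 5^(7*2)
= 5^14
= 6103515625

6103515625


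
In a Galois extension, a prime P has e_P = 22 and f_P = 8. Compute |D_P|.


|D_P| = e * f
= 22 * 8
= 176

176


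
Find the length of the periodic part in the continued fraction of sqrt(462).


Run the CF algorithm for sqrt(462).
a_0 = floor(sqrt(462)) = 21; set m_0=0, q_0=1.
Recurrence: m' = q*a - m,  q' = (d - m'^2)/q,  a' = floor((a_0 + m')/q').
  step 1: m=21, q=21, a=2
  step 2: m=21, q=1, a=42
a_2 = 2*a_0 = 42, so the period closes here.
sqrt(462) = [21; 2, 42]
Period length = 2

2


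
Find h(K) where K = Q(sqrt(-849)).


K = Q(sqrt(-849)). d mod 4 = 3, so D = disc(K) = 4d = -3396
h(K) equals the number of primitive reduced positive-definite forms (a, b, c) = a*x^2 + b*x*y + c*y^2 with b^2 - 4ac = D,
where reduced means |b| <= a <= c, with b >= 0 whenever |b| = a or a = c, and primitive means gcd(a, b, c) = 1.
Reduced forces 3a^2 <= |D| = 3396, so 1 <= a <= 33; b must have the parity of D, and c = (b^2 - D)/(4a) must be an integer >= a.
Enumerate a = 1..33, b in [-a, a]:
  a=1: (1, 0, 849)  [1]
  a=2: (2, 2, 425)  [1]
  a=3: (3, 0, 283)  [1]
  a=4: none
  a=5: (5, -2, 170), (5, 2, 170)  [2]
  a=6: (6, 6, 143)  [1]
  a=7..9: none
  a=10: (10, -2, 85), (10, 2, 85)  [2]
  a=11: (11, -6, 78), (11, 6, 78)  [2]
  a=12: none
  a=13: (13, -6, 66), (13, 6, 66)  [2]
  a=14: none
  a=15: (15, -12, 59), (15, 12, 59)  [2]
  a=16: none
  a=17: (17, -2, 50), (17, 2, 50)  [2]
  a=18: none
  a=19: (19, -10, 46), (19, 10, 46)  [2]
  a=20..21: none
  a=22: (22, -6, 39), (22, 6, 39)  [2]
  a=23: (23, -10, 38), (23, 10, 38)  [2]
  a=24: none
  a=25: (25, -2, 34), (25, 2, 34)  [2]
  a=26: (26, -6, 33), (26, 6, 33)  [2]
  a=27..29: none
  a=30: (30, -18, 31), (30, 18, 31)  [2]
  a=31..33: none
Total reduced forms: 1 + 1 + 1 + 2 + 1 + 2 + 2 + 2 + 2 + 2 + 2 + 2 + 2 + 2 + 2 + 2 = 28
h = 28

28


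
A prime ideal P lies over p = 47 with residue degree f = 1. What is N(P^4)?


N(P^a) = p^(a*f)
= 47^(4*1)
= 47^4
= 4879681

4879681


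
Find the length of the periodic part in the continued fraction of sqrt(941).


Run the CF algorithm for sqrt(941).
a_0 = floor(sqrt(941)) = 30; set m_0=0, q_0=1.
Recurrence: m' = q*a - m,  q' = (d - m'^2)/q,  a' = floor((a_0 + m')/q').
  step 1: m=30, q=41, a=1
  step 2: m=11, q=20, a=2
  step 3: m=29, q=5, a=11
  step 4: m=26, q=53, a=1
  step 5: m=27, q=4, a=14
  step 6: m=29, q=25, a=2
  step 7: m=21, q=20, a=2
  step 8: m=19, q=29, a=1
  step 9: m=10, q=29, a=1
  step 10: m=19, q=20, a=2
  step 11: m=21, q=25, a=2
  step 12: m=29, q=4, a=14
  step 13: m=27, q=53, a=1
  step 14: m=26, q=5, a=11
  step 15: m=29, q=20, a=2
  step 16: m=11, q=41, a=1
  step 17: m=30, q=1, a=60
a_17 = 2*a_0 = 60, so the period closes here.
sqrt(941) = [30; 1, 2, 11, 1, 14, 2, 2, 1, 1, 2, 2, 14, 1, 11, 2, 1, 60]
Period length = 17

17
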